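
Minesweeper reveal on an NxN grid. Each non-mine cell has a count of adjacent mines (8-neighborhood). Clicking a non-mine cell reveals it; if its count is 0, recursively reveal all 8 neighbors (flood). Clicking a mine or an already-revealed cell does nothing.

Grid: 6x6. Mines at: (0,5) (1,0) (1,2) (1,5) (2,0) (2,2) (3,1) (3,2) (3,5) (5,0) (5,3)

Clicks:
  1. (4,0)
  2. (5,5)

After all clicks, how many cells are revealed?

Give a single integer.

Answer: 5

Derivation:
Click 1 (4,0) count=2: revealed 1 new [(4,0)] -> total=1
Click 2 (5,5) count=0: revealed 4 new [(4,4) (4,5) (5,4) (5,5)] -> total=5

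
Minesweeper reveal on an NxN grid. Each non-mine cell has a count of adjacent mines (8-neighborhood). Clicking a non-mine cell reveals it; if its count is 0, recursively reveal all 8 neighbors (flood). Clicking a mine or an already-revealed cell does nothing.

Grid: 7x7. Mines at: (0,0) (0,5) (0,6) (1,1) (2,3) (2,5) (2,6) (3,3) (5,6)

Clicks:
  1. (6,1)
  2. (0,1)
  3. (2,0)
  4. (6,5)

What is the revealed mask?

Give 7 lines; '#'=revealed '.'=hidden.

Click 1 (6,1) count=0: revealed 24 new [(2,0) (2,1) (2,2) (3,0) (3,1) (3,2) (4,0) (4,1) (4,2) (4,3) (4,4) (4,5) (5,0) (5,1) (5,2) (5,3) (5,4) (5,5) (6,0) (6,1) (6,2) (6,3) (6,4) (6,5)] -> total=24
Click 2 (0,1) count=2: revealed 1 new [(0,1)] -> total=25
Click 3 (2,0) count=1: revealed 0 new [(none)] -> total=25
Click 4 (6,5) count=1: revealed 0 new [(none)] -> total=25

Answer: .#.....
.......
###....
###....
######.
######.
######.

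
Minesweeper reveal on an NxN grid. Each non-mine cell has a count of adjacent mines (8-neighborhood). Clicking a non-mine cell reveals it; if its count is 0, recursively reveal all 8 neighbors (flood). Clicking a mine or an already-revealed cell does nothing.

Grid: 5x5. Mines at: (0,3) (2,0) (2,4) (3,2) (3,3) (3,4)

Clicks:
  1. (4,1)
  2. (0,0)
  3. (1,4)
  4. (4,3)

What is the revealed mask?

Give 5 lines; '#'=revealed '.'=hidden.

Click 1 (4,1) count=1: revealed 1 new [(4,1)] -> total=1
Click 2 (0,0) count=0: revealed 6 new [(0,0) (0,1) (0,2) (1,0) (1,1) (1,2)] -> total=7
Click 3 (1,4) count=2: revealed 1 new [(1,4)] -> total=8
Click 4 (4,3) count=3: revealed 1 new [(4,3)] -> total=9

Answer: ###..
###.#
.....
.....
.#.#.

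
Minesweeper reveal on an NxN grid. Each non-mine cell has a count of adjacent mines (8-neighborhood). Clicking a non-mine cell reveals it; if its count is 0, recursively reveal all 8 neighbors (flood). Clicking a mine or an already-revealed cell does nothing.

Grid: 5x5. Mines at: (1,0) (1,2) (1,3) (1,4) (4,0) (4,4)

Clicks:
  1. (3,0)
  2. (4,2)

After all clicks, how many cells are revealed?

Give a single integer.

Answer: 10

Derivation:
Click 1 (3,0) count=1: revealed 1 new [(3,0)] -> total=1
Click 2 (4,2) count=0: revealed 9 new [(2,1) (2,2) (2,3) (3,1) (3,2) (3,3) (4,1) (4,2) (4,3)] -> total=10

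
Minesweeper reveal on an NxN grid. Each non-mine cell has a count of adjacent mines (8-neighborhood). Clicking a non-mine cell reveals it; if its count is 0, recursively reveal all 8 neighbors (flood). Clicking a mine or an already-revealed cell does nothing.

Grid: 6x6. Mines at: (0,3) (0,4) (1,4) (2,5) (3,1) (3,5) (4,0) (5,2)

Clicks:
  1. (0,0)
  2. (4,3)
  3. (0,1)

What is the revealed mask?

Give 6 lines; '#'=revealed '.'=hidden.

Click 1 (0,0) count=0: revealed 9 new [(0,0) (0,1) (0,2) (1,0) (1,1) (1,2) (2,0) (2,1) (2,2)] -> total=9
Click 2 (4,3) count=1: revealed 1 new [(4,3)] -> total=10
Click 3 (0,1) count=0: revealed 0 new [(none)] -> total=10

Answer: ###...
###...
###...
......
...#..
......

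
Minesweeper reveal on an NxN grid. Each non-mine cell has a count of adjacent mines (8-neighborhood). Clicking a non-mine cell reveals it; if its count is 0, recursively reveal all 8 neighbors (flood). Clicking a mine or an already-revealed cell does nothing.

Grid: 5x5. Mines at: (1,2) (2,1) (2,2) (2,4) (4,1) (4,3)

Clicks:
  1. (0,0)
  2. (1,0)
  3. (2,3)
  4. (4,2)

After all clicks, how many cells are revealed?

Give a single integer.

Click 1 (0,0) count=0: revealed 4 new [(0,0) (0,1) (1,0) (1,1)] -> total=4
Click 2 (1,0) count=1: revealed 0 new [(none)] -> total=4
Click 3 (2,3) count=3: revealed 1 new [(2,3)] -> total=5
Click 4 (4,2) count=2: revealed 1 new [(4,2)] -> total=6

Answer: 6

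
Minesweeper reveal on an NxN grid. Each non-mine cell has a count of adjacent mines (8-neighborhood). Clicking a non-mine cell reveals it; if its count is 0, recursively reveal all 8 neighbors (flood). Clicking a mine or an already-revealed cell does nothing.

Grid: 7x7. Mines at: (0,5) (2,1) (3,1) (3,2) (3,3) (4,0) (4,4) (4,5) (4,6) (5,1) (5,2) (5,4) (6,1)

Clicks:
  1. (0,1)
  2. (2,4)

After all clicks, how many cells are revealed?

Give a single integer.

Answer: 13

Derivation:
Click 1 (0,1) count=0: revealed 13 new [(0,0) (0,1) (0,2) (0,3) (0,4) (1,0) (1,1) (1,2) (1,3) (1,4) (2,2) (2,3) (2,4)] -> total=13
Click 2 (2,4) count=1: revealed 0 new [(none)] -> total=13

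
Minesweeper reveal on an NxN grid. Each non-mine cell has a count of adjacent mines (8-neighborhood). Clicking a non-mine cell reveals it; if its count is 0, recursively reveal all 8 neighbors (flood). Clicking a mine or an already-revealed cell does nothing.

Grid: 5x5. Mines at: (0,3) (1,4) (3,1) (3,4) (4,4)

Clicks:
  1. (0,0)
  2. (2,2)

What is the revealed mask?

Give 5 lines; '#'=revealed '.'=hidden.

Answer: ###..
###..
###..
.....
.....

Derivation:
Click 1 (0,0) count=0: revealed 9 new [(0,0) (0,1) (0,2) (1,0) (1,1) (1,2) (2,0) (2,1) (2,2)] -> total=9
Click 2 (2,2) count=1: revealed 0 new [(none)] -> total=9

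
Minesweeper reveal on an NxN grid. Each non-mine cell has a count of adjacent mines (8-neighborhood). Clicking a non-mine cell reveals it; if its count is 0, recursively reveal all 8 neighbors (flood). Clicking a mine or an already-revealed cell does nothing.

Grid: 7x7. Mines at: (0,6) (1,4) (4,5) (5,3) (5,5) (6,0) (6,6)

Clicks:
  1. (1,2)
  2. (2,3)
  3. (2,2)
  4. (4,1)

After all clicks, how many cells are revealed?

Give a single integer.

Answer: 26

Derivation:
Click 1 (1,2) count=0: revealed 26 new [(0,0) (0,1) (0,2) (0,3) (1,0) (1,1) (1,2) (1,3) (2,0) (2,1) (2,2) (2,3) (2,4) (3,0) (3,1) (3,2) (3,3) (3,4) (4,0) (4,1) (4,2) (4,3) (4,4) (5,0) (5,1) (5,2)] -> total=26
Click 2 (2,3) count=1: revealed 0 new [(none)] -> total=26
Click 3 (2,2) count=0: revealed 0 new [(none)] -> total=26
Click 4 (4,1) count=0: revealed 0 new [(none)] -> total=26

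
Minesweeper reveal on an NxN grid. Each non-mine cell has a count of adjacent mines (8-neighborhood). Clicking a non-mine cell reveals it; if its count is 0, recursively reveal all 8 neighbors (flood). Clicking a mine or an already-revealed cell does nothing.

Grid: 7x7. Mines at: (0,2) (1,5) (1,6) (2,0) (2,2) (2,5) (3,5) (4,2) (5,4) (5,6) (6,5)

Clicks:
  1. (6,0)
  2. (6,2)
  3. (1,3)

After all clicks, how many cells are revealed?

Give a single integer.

Answer: 13

Derivation:
Click 1 (6,0) count=0: revealed 12 new [(3,0) (3,1) (4,0) (4,1) (5,0) (5,1) (5,2) (5,3) (6,0) (6,1) (6,2) (6,3)] -> total=12
Click 2 (6,2) count=0: revealed 0 new [(none)] -> total=12
Click 3 (1,3) count=2: revealed 1 new [(1,3)] -> total=13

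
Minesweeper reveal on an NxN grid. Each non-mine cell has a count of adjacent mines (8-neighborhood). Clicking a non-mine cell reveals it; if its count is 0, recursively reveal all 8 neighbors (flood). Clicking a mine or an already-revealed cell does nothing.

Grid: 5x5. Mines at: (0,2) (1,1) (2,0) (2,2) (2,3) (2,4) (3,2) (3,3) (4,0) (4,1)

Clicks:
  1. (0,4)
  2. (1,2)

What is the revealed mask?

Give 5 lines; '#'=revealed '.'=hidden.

Answer: ...##
..###
.....
.....
.....

Derivation:
Click 1 (0,4) count=0: revealed 4 new [(0,3) (0,4) (1,3) (1,4)] -> total=4
Click 2 (1,2) count=4: revealed 1 new [(1,2)] -> total=5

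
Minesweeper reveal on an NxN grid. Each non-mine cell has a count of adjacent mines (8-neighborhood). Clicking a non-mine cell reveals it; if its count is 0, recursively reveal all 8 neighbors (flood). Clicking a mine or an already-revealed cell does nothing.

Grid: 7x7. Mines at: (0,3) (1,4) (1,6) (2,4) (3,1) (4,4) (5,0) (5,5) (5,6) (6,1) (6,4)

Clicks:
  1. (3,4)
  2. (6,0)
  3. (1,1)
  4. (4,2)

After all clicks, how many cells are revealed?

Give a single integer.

Click 1 (3,4) count=2: revealed 1 new [(3,4)] -> total=1
Click 2 (6,0) count=2: revealed 1 new [(6,0)] -> total=2
Click 3 (1,1) count=0: revealed 9 new [(0,0) (0,1) (0,2) (1,0) (1,1) (1,2) (2,0) (2,1) (2,2)] -> total=11
Click 4 (4,2) count=1: revealed 1 new [(4,2)] -> total=12

Answer: 12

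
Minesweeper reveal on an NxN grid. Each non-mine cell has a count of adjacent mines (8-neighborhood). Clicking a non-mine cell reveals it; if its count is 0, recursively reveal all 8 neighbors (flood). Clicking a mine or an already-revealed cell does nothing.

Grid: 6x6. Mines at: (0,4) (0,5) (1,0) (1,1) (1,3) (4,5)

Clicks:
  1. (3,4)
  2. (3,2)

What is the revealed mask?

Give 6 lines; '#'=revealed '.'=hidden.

Answer: ......
......
#####.
#####.
#####.
#####.

Derivation:
Click 1 (3,4) count=1: revealed 1 new [(3,4)] -> total=1
Click 2 (3,2) count=0: revealed 19 new [(2,0) (2,1) (2,2) (2,3) (2,4) (3,0) (3,1) (3,2) (3,3) (4,0) (4,1) (4,2) (4,3) (4,4) (5,0) (5,1) (5,2) (5,3) (5,4)] -> total=20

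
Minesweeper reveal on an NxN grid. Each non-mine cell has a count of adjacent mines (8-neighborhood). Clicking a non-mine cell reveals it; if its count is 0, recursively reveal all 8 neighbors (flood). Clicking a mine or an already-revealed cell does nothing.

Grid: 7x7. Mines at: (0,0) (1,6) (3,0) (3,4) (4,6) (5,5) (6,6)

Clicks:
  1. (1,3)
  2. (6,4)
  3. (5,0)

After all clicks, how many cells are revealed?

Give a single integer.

Click 1 (1,3) count=0: revealed 33 new [(0,1) (0,2) (0,3) (0,4) (0,5) (1,1) (1,2) (1,3) (1,4) (1,5) (2,1) (2,2) (2,3) (2,4) (2,5) (3,1) (3,2) (3,3) (4,0) (4,1) (4,2) (4,3) (4,4) (5,0) (5,1) (5,2) (5,3) (5,4) (6,0) (6,1) (6,2) (6,3) (6,4)] -> total=33
Click 2 (6,4) count=1: revealed 0 new [(none)] -> total=33
Click 3 (5,0) count=0: revealed 0 new [(none)] -> total=33

Answer: 33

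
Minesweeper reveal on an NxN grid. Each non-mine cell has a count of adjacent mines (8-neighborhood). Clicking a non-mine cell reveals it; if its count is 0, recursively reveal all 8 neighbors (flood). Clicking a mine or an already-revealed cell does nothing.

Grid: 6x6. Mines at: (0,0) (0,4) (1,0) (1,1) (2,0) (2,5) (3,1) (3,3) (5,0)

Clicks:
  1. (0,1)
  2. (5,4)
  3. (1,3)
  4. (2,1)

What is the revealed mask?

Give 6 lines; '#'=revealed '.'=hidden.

Answer: .#....
...#..
.#....
....##
.#####
.#####

Derivation:
Click 1 (0,1) count=3: revealed 1 new [(0,1)] -> total=1
Click 2 (5,4) count=0: revealed 12 new [(3,4) (3,5) (4,1) (4,2) (4,3) (4,4) (4,5) (5,1) (5,2) (5,3) (5,4) (5,5)] -> total=13
Click 3 (1,3) count=1: revealed 1 new [(1,3)] -> total=14
Click 4 (2,1) count=4: revealed 1 new [(2,1)] -> total=15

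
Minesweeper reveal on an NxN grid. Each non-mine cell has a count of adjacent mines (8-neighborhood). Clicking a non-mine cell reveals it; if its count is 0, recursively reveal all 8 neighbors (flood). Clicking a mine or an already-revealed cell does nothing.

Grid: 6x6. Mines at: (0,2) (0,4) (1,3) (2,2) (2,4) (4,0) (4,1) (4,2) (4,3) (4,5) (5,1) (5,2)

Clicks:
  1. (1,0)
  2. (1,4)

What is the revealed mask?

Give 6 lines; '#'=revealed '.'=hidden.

Click 1 (1,0) count=0: revealed 8 new [(0,0) (0,1) (1,0) (1,1) (2,0) (2,1) (3,0) (3,1)] -> total=8
Click 2 (1,4) count=3: revealed 1 new [(1,4)] -> total=9

Answer: ##....
##..#.
##....
##....
......
......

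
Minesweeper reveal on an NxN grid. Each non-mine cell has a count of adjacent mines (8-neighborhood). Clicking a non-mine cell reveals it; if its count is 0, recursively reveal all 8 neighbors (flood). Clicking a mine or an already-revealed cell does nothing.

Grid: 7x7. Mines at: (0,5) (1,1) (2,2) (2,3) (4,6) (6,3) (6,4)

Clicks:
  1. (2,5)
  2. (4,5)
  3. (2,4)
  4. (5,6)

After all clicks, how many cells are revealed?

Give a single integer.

Click 1 (2,5) count=0: revealed 9 new [(1,4) (1,5) (1,6) (2,4) (2,5) (2,6) (3,4) (3,5) (3,6)] -> total=9
Click 2 (4,5) count=1: revealed 1 new [(4,5)] -> total=10
Click 3 (2,4) count=1: revealed 0 new [(none)] -> total=10
Click 4 (5,6) count=1: revealed 1 new [(5,6)] -> total=11

Answer: 11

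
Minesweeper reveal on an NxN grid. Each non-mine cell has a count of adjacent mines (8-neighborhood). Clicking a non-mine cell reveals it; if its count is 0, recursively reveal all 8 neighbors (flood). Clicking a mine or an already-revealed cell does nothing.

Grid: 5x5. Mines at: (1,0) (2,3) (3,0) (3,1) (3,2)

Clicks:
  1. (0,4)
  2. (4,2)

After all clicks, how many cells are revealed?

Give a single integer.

Click 1 (0,4) count=0: revealed 8 new [(0,1) (0,2) (0,3) (0,4) (1,1) (1,2) (1,3) (1,4)] -> total=8
Click 2 (4,2) count=2: revealed 1 new [(4,2)] -> total=9

Answer: 9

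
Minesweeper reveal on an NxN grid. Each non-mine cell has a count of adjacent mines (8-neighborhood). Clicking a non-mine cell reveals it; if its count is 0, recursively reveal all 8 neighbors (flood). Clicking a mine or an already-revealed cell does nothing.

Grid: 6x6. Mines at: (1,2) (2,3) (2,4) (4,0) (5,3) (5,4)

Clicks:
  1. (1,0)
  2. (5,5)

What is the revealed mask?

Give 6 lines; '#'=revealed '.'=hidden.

Click 1 (1,0) count=0: revealed 8 new [(0,0) (0,1) (1,0) (1,1) (2,0) (2,1) (3,0) (3,1)] -> total=8
Click 2 (5,5) count=1: revealed 1 new [(5,5)] -> total=9

Answer: ##....
##....
##....
##....
......
.....#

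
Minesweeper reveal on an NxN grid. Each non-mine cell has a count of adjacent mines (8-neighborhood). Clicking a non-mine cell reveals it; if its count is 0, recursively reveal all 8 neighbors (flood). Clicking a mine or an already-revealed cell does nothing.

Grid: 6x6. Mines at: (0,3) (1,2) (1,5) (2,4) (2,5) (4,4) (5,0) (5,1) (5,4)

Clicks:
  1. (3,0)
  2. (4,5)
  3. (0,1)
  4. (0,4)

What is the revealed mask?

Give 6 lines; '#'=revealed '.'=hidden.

Answer: ##..#.
##....
####..
####..
####.#
......

Derivation:
Click 1 (3,0) count=0: revealed 16 new [(0,0) (0,1) (1,0) (1,1) (2,0) (2,1) (2,2) (2,3) (3,0) (3,1) (3,2) (3,3) (4,0) (4,1) (4,2) (4,3)] -> total=16
Click 2 (4,5) count=2: revealed 1 new [(4,5)] -> total=17
Click 3 (0,1) count=1: revealed 0 new [(none)] -> total=17
Click 4 (0,4) count=2: revealed 1 new [(0,4)] -> total=18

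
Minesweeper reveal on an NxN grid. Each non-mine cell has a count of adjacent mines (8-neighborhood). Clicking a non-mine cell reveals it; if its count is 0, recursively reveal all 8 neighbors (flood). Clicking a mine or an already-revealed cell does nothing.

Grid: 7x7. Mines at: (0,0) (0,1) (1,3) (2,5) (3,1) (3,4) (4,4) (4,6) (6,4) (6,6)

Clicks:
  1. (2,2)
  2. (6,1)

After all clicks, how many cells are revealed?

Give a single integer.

Click 1 (2,2) count=2: revealed 1 new [(2,2)] -> total=1
Click 2 (6,1) count=0: revealed 12 new [(4,0) (4,1) (4,2) (4,3) (5,0) (5,1) (5,2) (5,3) (6,0) (6,1) (6,2) (6,3)] -> total=13

Answer: 13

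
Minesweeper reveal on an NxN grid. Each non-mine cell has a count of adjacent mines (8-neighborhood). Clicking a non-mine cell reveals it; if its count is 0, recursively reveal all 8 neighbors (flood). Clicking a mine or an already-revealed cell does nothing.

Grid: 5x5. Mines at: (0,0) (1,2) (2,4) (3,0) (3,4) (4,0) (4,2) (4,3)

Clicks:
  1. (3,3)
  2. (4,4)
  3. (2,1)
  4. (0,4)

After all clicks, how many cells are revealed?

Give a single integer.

Click 1 (3,3) count=4: revealed 1 new [(3,3)] -> total=1
Click 2 (4,4) count=2: revealed 1 new [(4,4)] -> total=2
Click 3 (2,1) count=2: revealed 1 new [(2,1)] -> total=3
Click 4 (0,4) count=0: revealed 4 new [(0,3) (0,4) (1,3) (1,4)] -> total=7

Answer: 7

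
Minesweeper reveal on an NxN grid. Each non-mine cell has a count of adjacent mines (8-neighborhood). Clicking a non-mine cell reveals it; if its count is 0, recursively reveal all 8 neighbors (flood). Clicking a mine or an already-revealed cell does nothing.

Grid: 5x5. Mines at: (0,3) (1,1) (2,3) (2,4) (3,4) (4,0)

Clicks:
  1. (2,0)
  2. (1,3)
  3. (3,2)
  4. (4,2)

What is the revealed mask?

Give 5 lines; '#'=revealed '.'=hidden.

Answer: .....
...#.
#....
.###.
.###.

Derivation:
Click 1 (2,0) count=1: revealed 1 new [(2,0)] -> total=1
Click 2 (1,3) count=3: revealed 1 new [(1,3)] -> total=2
Click 3 (3,2) count=1: revealed 1 new [(3,2)] -> total=3
Click 4 (4,2) count=0: revealed 5 new [(3,1) (3,3) (4,1) (4,2) (4,3)] -> total=8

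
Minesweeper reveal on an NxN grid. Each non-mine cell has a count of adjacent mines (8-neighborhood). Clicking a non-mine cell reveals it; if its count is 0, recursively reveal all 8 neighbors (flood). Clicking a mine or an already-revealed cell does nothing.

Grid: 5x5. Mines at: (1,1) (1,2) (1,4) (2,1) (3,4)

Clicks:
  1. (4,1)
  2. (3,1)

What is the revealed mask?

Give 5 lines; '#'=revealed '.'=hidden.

Answer: .....
.....
.....
####.
####.

Derivation:
Click 1 (4,1) count=0: revealed 8 new [(3,0) (3,1) (3,2) (3,3) (4,0) (4,1) (4,2) (4,3)] -> total=8
Click 2 (3,1) count=1: revealed 0 new [(none)] -> total=8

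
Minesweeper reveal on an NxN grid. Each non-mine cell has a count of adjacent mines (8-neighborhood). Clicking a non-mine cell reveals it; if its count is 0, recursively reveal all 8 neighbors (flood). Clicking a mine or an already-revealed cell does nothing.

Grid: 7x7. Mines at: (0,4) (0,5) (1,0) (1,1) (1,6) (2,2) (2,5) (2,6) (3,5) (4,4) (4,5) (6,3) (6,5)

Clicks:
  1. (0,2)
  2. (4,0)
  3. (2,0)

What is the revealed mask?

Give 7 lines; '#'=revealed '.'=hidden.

Answer: ..#....
.......
##.....
####...
####...
####...
###....

Derivation:
Click 1 (0,2) count=1: revealed 1 new [(0,2)] -> total=1
Click 2 (4,0) count=0: revealed 17 new [(2,0) (2,1) (3,0) (3,1) (3,2) (3,3) (4,0) (4,1) (4,2) (4,3) (5,0) (5,1) (5,2) (5,3) (6,0) (6,1) (6,2)] -> total=18
Click 3 (2,0) count=2: revealed 0 new [(none)] -> total=18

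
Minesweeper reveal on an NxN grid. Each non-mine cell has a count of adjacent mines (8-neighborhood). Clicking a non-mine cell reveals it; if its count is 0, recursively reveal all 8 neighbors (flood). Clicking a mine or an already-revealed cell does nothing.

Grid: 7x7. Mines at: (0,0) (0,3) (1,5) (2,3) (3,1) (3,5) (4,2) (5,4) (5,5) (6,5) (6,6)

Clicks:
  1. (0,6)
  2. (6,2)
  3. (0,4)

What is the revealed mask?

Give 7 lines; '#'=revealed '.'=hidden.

Click 1 (0,6) count=1: revealed 1 new [(0,6)] -> total=1
Click 2 (6,2) count=0: revealed 10 new [(4,0) (4,1) (5,0) (5,1) (5,2) (5,3) (6,0) (6,1) (6,2) (6,3)] -> total=11
Click 3 (0,4) count=2: revealed 1 new [(0,4)] -> total=12

Answer: ....#.#
.......
.......
.......
##.....
####...
####...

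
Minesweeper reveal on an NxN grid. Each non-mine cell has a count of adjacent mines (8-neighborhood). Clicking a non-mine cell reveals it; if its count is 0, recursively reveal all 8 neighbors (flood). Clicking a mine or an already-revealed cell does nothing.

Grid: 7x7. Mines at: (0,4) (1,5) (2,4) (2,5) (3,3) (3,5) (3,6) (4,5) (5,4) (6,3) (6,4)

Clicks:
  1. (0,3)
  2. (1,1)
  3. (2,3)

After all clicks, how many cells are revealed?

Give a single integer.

Answer: 24

Derivation:
Click 1 (0,3) count=1: revealed 1 new [(0,3)] -> total=1
Click 2 (1,1) count=0: revealed 23 new [(0,0) (0,1) (0,2) (1,0) (1,1) (1,2) (1,3) (2,0) (2,1) (2,2) (2,3) (3,0) (3,1) (3,2) (4,0) (4,1) (4,2) (5,0) (5,1) (5,2) (6,0) (6,1) (6,2)] -> total=24
Click 3 (2,3) count=2: revealed 0 new [(none)] -> total=24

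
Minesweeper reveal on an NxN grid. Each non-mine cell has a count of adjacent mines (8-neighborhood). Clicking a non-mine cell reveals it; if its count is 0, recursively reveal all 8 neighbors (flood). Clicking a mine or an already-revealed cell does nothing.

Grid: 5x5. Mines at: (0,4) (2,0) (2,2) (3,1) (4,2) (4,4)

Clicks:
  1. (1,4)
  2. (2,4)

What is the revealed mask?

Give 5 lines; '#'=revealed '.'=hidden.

Click 1 (1,4) count=1: revealed 1 new [(1,4)] -> total=1
Click 2 (2,4) count=0: revealed 5 new [(1,3) (2,3) (2,4) (3,3) (3,4)] -> total=6

Answer: .....
...##
...##
...##
.....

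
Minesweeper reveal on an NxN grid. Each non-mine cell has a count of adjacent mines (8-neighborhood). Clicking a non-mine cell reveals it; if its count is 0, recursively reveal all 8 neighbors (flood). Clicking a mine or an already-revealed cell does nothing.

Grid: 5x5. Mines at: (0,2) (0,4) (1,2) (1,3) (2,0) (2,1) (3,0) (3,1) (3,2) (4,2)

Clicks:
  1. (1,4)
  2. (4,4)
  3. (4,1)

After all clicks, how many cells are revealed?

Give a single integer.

Answer: 8

Derivation:
Click 1 (1,4) count=2: revealed 1 new [(1,4)] -> total=1
Click 2 (4,4) count=0: revealed 6 new [(2,3) (2,4) (3,3) (3,4) (4,3) (4,4)] -> total=7
Click 3 (4,1) count=4: revealed 1 new [(4,1)] -> total=8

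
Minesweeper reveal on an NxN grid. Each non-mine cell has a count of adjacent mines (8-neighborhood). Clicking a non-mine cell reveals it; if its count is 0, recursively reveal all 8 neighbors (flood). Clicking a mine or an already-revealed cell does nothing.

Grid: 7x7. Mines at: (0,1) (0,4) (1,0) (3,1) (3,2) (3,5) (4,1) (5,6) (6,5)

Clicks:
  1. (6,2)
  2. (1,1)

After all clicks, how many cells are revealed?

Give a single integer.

Answer: 14

Derivation:
Click 1 (6,2) count=0: revealed 13 new [(4,2) (4,3) (4,4) (5,0) (5,1) (5,2) (5,3) (5,4) (6,0) (6,1) (6,2) (6,3) (6,4)] -> total=13
Click 2 (1,1) count=2: revealed 1 new [(1,1)] -> total=14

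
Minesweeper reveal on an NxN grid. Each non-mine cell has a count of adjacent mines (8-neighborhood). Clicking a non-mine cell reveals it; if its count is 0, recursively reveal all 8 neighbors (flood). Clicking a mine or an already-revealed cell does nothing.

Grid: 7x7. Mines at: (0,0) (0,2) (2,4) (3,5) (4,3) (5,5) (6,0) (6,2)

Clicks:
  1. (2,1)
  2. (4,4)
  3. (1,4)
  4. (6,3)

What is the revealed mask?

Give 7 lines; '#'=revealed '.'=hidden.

Click 1 (2,1) count=0: revealed 18 new [(1,0) (1,1) (1,2) (1,3) (2,0) (2,1) (2,2) (2,3) (3,0) (3,1) (3,2) (3,3) (4,0) (4,1) (4,2) (5,0) (5,1) (5,2)] -> total=18
Click 2 (4,4) count=3: revealed 1 new [(4,4)] -> total=19
Click 3 (1,4) count=1: revealed 1 new [(1,4)] -> total=20
Click 4 (6,3) count=1: revealed 1 new [(6,3)] -> total=21

Answer: .......
#####..
####...
####...
###.#..
###....
...#...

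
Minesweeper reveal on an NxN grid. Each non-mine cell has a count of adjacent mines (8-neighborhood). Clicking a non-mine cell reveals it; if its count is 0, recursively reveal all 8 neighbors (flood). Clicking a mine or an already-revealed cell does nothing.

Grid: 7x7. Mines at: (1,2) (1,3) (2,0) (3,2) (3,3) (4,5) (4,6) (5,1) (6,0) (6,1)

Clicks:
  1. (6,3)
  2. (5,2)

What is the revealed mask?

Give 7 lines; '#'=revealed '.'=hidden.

Answer: .......
.......
.......
.......
..###..
..#####
..#####

Derivation:
Click 1 (6,3) count=0: revealed 13 new [(4,2) (4,3) (4,4) (5,2) (5,3) (5,4) (5,5) (5,6) (6,2) (6,3) (6,4) (6,5) (6,6)] -> total=13
Click 2 (5,2) count=2: revealed 0 new [(none)] -> total=13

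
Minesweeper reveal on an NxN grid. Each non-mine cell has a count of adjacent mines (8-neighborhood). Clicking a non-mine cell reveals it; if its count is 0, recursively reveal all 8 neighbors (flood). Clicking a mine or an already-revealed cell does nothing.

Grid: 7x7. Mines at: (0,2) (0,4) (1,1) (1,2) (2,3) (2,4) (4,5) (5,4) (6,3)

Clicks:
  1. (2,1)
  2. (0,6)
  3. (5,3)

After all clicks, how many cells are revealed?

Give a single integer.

Answer: 10

Derivation:
Click 1 (2,1) count=2: revealed 1 new [(2,1)] -> total=1
Click 2 (0,6) count=0: revealed 8 new [(0,5) (0,6) (1,5) (1,6) (2,5) (2,6) (3,5) (3,6)] -> total=9
Click 3 (5,3) count=2: revealed 1 new [(5,3)] -> total=10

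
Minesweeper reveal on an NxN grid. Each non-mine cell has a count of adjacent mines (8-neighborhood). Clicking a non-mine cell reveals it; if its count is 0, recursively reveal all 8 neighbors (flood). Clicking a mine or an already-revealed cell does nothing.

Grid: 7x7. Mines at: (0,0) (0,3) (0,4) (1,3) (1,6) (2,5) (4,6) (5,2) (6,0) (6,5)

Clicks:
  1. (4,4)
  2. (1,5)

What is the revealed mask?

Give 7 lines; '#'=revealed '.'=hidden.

Click 1 (4,4) count=0: revealed 25 new [(1,0) (1,1) (1,2) (2,0) (2,1) (2,2) (2,3) (2,4) (3,0) (3,1) (3,2) (3,3) (3,4) (3,5) (4,0) (4,1) (4,2) (4,3) (4,4) (4,5) (5,0) (5,1) (5,3) (5,4) (5,5)] -> total=25
Click 2 (1,5) count=3: revealed 1 new [(1,5)] -> total=26

Answer: .......
###..#.
#####..
######.
######.
##.###.
.......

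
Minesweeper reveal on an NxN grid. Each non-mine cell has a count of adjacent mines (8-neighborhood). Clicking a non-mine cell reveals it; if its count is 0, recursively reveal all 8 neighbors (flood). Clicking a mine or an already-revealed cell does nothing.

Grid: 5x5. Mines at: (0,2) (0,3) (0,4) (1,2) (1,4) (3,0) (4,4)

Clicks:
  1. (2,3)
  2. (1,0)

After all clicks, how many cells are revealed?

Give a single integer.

Click 1 (2,3) count=2: revealed 1 new [(2,3)] -> total=1
Click 2 (1,0) count=0: revealed 6 new [(0,0) (0,1) (1,0) (1,1) (2,0) (2,1)] -> total=7

Answer: 7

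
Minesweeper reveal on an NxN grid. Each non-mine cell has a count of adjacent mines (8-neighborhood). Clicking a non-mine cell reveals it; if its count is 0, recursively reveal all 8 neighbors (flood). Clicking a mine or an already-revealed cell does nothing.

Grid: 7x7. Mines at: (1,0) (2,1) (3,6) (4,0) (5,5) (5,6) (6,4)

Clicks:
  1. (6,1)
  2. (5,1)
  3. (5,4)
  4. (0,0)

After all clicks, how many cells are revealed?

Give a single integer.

Click 1 (6,1) count=0: revealed 36 new [(0,1) (0,2) (0,3) (0,4) (0,5) (0,6) (1,1) (1,2) (1,3) (1,4) (1,5) (1,6) (2,2) (2,3) (2,4) (2,5) (2,6) (3,1) (3,2) (3,3) (3,4) (3,5) (4,1) (4,2) (4,3) (4,4) (4,5) (5,0) (5,1) (5,2) (5,3) (5,4) (6,0) (6,1) (6,2) (6,3)] -> total=36
Click 2 (5,1) count=1: revealed 0 new [(none)] -> total=36
Click 3 (5,4) count=2: revealed 0 new [(none)] -> total=36
Click 4 (0,0) count=1: revealed 1 new [(0,0)] -> total=37

Answer: 37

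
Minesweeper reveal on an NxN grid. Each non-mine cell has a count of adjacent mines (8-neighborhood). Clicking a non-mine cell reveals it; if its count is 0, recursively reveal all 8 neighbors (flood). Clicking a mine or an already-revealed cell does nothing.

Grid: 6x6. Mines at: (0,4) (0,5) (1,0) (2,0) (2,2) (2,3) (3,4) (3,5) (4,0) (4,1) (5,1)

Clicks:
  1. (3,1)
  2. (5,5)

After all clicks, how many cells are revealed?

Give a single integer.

Click 1 (3,1) count=4: revealed 1 new [(3,1)] -> total=1
Click 2 (5,5) count=0: revealed 8 new [(4,2) (4,3) (4,4) (4,5) (5,2) (5,3) (5,4) (5,5)] -> total=9

Answer: 9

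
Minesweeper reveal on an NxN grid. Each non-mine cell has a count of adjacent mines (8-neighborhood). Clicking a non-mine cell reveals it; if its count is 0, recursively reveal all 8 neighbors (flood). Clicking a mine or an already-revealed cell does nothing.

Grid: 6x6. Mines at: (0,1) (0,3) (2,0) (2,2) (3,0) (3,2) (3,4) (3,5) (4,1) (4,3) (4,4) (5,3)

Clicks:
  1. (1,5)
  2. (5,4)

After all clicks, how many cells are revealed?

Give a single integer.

Click 1 (1,5) count=0: revealed 6 new [(0,4) (0,5) (1,4) (1,5) (2,4) (2,5)] -> total=6
Click 2 (5,4) count=3: revealed 1 new [(5,4)] -> total=7

Answer: 7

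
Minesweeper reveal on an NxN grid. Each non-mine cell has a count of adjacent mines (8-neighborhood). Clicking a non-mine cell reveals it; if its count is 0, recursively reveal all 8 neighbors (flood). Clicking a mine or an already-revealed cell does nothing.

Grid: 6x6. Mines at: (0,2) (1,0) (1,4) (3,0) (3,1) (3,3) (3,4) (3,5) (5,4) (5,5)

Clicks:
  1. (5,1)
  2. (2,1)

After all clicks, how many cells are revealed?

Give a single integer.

Answer: 9

Derivation:
Click 1 (5,1) count=0: revealed 8 new [(4,0) (4,1) (4,2) (4,3) (5,0) (5,1) (5,2) (5,3)] -> total=8
Click 2 (2,1) count=3: revealed 1 new [(2,1)] -> total=9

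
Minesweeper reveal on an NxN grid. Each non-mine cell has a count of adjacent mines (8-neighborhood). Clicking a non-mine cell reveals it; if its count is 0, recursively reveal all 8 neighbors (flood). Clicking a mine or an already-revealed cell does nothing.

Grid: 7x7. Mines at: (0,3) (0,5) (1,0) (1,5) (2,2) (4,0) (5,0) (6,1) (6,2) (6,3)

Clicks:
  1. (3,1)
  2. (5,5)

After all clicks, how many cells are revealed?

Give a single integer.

Answer: 25

Derivation:
Click 1 (3,1) count=2: revealed 1 new [(3,1)] -> total=1
Click 2 (5,5) count=0: revealed 24 new [(2,3) (2,4) (2,5) (2,6) (3,2) (3,3) (3,4) (3,5) (3,6) (4,1) (4,2) (4,3) (4,4) (4,5) (4,6) (5,1) (5,2) (5,3) (5,4) (5,5) (5,6) (6,4) (6,5) (6,6)] -> total=25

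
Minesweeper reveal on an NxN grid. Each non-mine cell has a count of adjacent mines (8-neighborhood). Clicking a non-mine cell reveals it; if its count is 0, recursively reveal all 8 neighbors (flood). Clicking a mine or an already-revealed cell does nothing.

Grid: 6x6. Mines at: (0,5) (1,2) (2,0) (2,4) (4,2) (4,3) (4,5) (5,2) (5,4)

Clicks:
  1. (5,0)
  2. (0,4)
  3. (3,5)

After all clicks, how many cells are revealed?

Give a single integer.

Click 1 (5,0) count=0: revealed 6 new [(3,0) (3,1) (4,0) (4,1) (5,0) (5,1)] -> total=6
Click 2 (0,4) count=1: revealed 1 new [(0,4)] -> total=7
Click 3 (3,5) count=2: revealed 1 new [(3,5)] -> total=8

Answer: 8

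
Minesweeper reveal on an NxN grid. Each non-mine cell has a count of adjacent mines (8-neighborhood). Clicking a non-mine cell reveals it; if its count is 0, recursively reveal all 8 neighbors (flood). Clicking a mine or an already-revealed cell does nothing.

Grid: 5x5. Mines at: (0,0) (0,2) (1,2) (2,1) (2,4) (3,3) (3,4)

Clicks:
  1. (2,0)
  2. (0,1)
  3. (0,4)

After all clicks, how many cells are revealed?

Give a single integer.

Click 1 (2,0) count=1: revealed 1 new [(2,0)] -> total=1
Click 2 (0,1) count=3: revealed 1 new [(0,1)] -> total=2
Click 3 (0,4) count=0: revealed 4 new [(0,3) (0,4) (1,3) (1,4)] -> total=6

Answer: 6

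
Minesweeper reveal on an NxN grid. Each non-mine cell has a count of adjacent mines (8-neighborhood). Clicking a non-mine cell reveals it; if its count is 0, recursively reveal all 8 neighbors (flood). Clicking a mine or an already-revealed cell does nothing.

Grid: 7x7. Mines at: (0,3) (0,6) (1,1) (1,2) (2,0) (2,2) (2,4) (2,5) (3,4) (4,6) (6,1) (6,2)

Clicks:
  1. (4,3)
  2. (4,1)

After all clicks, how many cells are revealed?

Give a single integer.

Answer: 12

Derivation:
Click 1 (4,3) count=1: revealed 1 new [(4,3)] -> total=1
Click 2 (4,1) count=0: revealed 11 new [(3,0) (3,1) (3,2) (3,3) (4,0) (4,1) (4,2) (5,0) (5,1) (5,2) (5,3)] -> total=12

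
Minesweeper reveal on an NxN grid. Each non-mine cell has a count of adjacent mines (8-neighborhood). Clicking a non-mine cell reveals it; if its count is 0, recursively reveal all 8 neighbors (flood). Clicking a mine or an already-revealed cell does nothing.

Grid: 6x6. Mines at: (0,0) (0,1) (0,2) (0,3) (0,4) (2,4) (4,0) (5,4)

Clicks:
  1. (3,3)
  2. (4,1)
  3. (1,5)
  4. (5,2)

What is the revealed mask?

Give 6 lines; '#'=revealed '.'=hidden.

Answer: ......
####.#
####..
####..
.###..
.###..

Derivation:
Click 1 (3,3) count=1: revealed 1 new [(3,3)] -> total=1
Click 2 (4,1) count=1: revealed 1 new [(4,1)] -> total=2
Click 3 (1,5) count=2: revealed 1 new [(1,5)] -> total=3
Click 4 (5,2) count=0: revealed 16 new [(1,0) (1,1) (1,2) (1,3) (2,0) (2,1) (2,2) (2,3) (3,0) (3,1) (3,2) (4,2) (4,3) (5,1) (5,2) (5,3)] -> total=19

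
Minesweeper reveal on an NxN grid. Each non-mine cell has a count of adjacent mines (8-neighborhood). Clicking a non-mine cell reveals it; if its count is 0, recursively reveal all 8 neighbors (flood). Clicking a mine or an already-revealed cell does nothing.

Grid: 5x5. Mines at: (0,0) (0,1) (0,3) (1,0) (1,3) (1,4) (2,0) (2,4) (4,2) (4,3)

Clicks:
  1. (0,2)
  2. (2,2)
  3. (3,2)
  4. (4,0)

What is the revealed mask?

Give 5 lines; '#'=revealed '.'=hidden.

Answer: ..#..
.....
..#..
###..
##...

Derivation:
Click 1 (0,2) count=3: revealed 1 new [(0,2)] -> total=1
Click 2 (2,2) count=1: revealed 1 new [(2,2)] -> total=2
Click 3 (3,2) count=2: revealed 1 new [(3,2)] -> total=3
Click 4 (4,0) count=0: revealed 4 new [(3,0) (3,1) (4,0) (4,1)] -> total=7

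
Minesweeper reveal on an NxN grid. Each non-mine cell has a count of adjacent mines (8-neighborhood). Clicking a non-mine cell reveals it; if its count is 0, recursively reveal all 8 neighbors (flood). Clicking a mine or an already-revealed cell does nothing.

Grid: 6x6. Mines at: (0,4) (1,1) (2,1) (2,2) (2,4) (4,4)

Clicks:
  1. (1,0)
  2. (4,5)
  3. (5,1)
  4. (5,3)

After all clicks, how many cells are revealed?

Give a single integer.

Click 1 (1,0) count=2: revealed 1 new [(1,0)] -> total=1
Click 2 (4,5) count=1: revealed 1 new [(4,5)] -> total=2
Click 3 (5,1) count=0: revealed 12 new [(3,0) (3,1) (3,2) (3,3) (4,0) (4,1) (4,2) (4,3) (5,0) (5,1) (5,2) (5,3)] -> total=14
Click 4 (5,3) count=1: revealed 0 new [(none)] -> total=14

Answer: 14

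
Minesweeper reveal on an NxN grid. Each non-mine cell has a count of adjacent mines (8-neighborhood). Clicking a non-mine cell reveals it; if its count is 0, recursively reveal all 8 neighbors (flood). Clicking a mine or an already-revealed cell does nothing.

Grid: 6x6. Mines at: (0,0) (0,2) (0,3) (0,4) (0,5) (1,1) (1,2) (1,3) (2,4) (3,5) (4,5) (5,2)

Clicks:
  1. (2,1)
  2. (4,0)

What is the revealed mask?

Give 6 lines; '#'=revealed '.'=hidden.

Click 1 (2,1) count=2: revealed 1 new [(2,1)] -> total=1
Click 2 (4,0) count=0: revealed 13 new [(2,0) (2,2) (2,3) (3,0) (3,1) (3,2) (3,3) (4,0) (4,1) (4,2) (4,3) (5,0) (5,1)] -> total=14

Answer: ......
......
####..
####..
####..
##....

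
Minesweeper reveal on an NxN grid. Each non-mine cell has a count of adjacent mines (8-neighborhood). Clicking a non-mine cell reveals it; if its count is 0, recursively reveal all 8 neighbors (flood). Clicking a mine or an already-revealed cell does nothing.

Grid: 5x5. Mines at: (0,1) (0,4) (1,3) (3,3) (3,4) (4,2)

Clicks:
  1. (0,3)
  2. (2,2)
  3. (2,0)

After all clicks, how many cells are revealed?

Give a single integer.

Answer: 12

Derivation:
Click 1 (0,3) count=2: revealed 1 new [(0,3)] -> total=1
Click 2 (2,2) count=2: revealed 1 new [(2,2)] -> total=2
Click 3 (2,0) count=0: revealed 10 new [(1,0) (1,1) (1,2) (2,0) (2,1) (3,0) (3,1) (3,2) (4,0) (4,1)] -> total=12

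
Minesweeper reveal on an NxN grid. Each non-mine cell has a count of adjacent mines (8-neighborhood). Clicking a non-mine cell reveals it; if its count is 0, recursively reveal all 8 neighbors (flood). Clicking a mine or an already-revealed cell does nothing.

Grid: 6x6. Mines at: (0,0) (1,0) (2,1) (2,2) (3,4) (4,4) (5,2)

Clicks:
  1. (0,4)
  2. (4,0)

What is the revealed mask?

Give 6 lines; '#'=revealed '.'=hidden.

Answer: .#####
.#####
...###
##....
##....
##....

Derivation:
Click 1 (0,4) count=0: revealed 13 new [(0,1) (0,2) (0,3) (0,4) (0,5) (1,1) (1,2) (1,3) (1,4) (1,5) (2,3) (2,4) (2,5)] -> total=13
Click 2 (4,0) count=0: revealed 6 new [(3,0) (3,1) (4,0) (4,1) (5,0) (5,1)] -> total=19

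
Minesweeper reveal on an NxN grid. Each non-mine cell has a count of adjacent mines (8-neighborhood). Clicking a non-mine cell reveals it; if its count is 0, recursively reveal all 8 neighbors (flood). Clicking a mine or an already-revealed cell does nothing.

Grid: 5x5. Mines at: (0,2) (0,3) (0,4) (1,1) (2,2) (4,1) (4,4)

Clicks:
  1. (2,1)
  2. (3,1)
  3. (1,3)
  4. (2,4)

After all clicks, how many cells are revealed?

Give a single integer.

Click 1 (2,1) count=2: revealed 1 new [(2,1)] -> total=1
Click 2 (3,1) count=2: revealed 1 new [(3,1)] -> total=2
Click 3 (1,3) count=4: revealed 1 new [(1,3)] -> total=3
Click 4 (2,4) count=0: revealed 5 new [(1,4) (2,3) (2,4) (3,3) (3,4)] -> total=8

Answer: 8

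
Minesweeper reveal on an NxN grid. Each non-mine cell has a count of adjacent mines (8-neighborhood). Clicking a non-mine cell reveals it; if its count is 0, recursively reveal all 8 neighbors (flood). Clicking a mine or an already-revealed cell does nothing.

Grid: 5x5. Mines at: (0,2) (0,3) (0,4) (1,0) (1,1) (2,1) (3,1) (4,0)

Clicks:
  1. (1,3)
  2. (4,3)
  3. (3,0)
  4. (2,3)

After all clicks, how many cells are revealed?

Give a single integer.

Click 1 (1,3) count=3: revealed 1 new [(1,3)] -> total=1
Click 2 (4,3) count=0: revealed 11 new [(1,2) (1,4) (2,2) (2,3) (2,4) (3,2) (3,3) (3,4) (4,2) (4,3) (4,4)] -> total=12
Click 3 (3,0) count=3: revealed 1 new [(3,0)] -> total=13
Click 4 (2,3) count=0: revealed 0 new [(none)] -> total=13

Answer: 13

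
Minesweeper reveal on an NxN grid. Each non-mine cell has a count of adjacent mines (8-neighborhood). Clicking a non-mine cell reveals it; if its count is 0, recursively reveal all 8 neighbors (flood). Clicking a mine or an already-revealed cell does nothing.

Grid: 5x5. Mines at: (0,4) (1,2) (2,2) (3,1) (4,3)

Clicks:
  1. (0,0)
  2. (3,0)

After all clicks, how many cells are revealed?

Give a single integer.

Click 1 (0,0) count=0: revealed 6 new [(0,0) (0,1) (1,0) (1,1) (2,0) (2,1)] -> total=6
Click 2 (3,0) count=1: revealed 1 new [(3,0)] -> total=7

Answer: 7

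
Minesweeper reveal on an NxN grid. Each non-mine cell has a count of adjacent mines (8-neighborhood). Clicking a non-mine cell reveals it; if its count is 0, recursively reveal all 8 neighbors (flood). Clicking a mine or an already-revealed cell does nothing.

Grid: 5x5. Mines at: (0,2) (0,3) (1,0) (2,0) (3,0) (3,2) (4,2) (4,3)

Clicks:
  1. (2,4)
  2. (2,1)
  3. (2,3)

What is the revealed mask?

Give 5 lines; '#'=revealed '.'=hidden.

Answer: .....
...##
.#.##
...##
.....

Derivation:
Click 1 (2,4) count=0: revealed 6 new [(1,3) (1,4) (2,3) (2,4) (3,3) (3,4)] -> total=6
Click 2 (2,1) count=4: revealed 1 new [(2,1)] -> total=7
Click 3 (2,3) count=1: revealed 0 new [(none)] -> total=7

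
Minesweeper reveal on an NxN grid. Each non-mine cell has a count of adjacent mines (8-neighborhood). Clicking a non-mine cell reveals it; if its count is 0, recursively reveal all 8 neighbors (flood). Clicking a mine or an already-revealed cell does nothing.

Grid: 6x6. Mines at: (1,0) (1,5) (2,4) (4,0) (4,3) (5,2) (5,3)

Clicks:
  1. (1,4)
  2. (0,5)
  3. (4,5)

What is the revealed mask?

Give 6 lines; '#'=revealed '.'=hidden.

Click 1 (1,4) count=2: revealed 1 new [(1,4)] -> total=1
Click 2 (0,5) count=1: revealed 1 new [(0,5)] -> total=2
Click 3 (4,5) count=0: revealed 6 new [(3,4) (3,5) (4,4) (4,5) (5,4) (5,5)] -> total=8

Answer: .....#
....#.
......
....##
....##
....##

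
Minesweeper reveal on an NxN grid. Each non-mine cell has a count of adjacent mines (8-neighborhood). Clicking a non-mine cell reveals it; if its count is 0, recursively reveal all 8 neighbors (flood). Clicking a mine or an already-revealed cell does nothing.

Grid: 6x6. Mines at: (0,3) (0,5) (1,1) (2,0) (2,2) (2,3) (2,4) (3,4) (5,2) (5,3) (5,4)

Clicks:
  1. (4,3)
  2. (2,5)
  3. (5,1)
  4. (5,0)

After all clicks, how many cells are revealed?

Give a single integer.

Click 1 (4,3) count=4: revealed 1 new [(4,3)] -> total=1
Click 2 (2,5) count=2: revealed 1 new [(2,5)] -> total=2
Click 3 (5,1) count=1: revealed 1 new [(5,1)] -> total=3
Click 4 (5,0) count=0: revealed 5 new [(3,0) (3,1) (4,0) (4,1) (5,0)] -> total=8

Answer: 8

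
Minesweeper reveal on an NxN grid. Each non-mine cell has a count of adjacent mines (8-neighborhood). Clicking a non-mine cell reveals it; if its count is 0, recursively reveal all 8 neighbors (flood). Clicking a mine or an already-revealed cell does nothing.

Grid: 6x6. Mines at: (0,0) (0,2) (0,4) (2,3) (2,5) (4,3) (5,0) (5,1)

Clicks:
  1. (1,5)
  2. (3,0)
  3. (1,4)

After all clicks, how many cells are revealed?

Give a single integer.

Answer: 14

Derivation:
Click 1 (1,5) count=2: revealed 1 new [(1,5)] -> total=1
Click 2 (3,0) count=0: revealed 12 new [(1,0) (1,1) (1,2) (2,0) (2,1) (2,2) (3,0) (3,1) (3,2) (4,0) (4,1) (4,2)] -> total=13
Click 3 (1,4) count=3: revealed 1 new [(1,4)] -> total=14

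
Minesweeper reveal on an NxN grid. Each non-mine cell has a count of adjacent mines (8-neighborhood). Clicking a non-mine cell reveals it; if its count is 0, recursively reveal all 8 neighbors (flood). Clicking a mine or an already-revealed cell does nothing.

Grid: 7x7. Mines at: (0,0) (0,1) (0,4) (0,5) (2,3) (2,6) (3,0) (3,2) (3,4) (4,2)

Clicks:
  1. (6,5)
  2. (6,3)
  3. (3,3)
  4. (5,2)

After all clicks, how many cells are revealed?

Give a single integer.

Answer: 23

Derivation:
Click 1 (6,5) count=0: revealed 22 new [(3,5) (3,6) (4,0) (4,1) (4,3) (4,4) (4,5) (4,6) (5,0) (5,1) (5,2) (5,3) (5,4) (5,5) (5,6) (6,0) (6,1) (6,2) (6,3) (6,4) (6,5) (6,6)] -> total=22
Click 2 (6,3) count=0: revealed 0 new [(none)] -> total=22
Click 3 (3,3) count=4: revealed 1 new [(3,3)] -> total=23
Click 4 (5,2) count=1: revealed 0 new [(none)] -> total=23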